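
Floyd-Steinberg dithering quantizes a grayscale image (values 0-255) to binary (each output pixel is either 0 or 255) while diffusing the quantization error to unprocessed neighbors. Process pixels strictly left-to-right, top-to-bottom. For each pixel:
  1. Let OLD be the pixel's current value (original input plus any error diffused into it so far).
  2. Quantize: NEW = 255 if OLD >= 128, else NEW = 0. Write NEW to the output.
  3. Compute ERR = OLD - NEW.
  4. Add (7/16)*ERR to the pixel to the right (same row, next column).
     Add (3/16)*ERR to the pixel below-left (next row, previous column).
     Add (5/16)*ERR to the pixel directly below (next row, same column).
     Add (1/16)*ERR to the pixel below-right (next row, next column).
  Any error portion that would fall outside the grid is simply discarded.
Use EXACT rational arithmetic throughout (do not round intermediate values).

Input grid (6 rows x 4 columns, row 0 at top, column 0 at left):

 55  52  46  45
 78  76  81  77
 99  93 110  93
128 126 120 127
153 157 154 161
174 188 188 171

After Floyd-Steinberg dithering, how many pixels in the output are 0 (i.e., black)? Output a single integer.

Answer: 13

Derivation:
(0,0): OLD=55 → NEW=0, ERR=55
(0,1): OLD=1217/16 → NEW=0, ERR=1217/16
(0,2): OLD=20295/256 → NEW=0, ERR=20295/256
(0,3): OLD=326385/4096 → NEW=0, ERR=326385/4096
(1,0): OLD=28019/256 → NEW=0, ERR=28019/256
(1,1): OLD=339877/2048 → NEW=255, ERR=-182363/2048
(1,2): OLD=5669641/65536 → NEW=0, ERR=5669641/65536
(1,3): OLD=151734159/1048576 → NEW=255, ERR=-115652721/1048576
(2,0): OLD=3817703/32768 → NEW=0, ERR=3817703/32768
(2,1): OLD=145969117/1048576 → NEW=255, ERR=-121417763/1048576
(2,2): OLD=126101585/2097152 → NEW=0, ERR=126101585/2097152
(2,3): OLD=3028174573/33554432 → NEW=0, ERR=3028174573/33554432
(3,0): OLD=2394062839/16777216 → NEW=255, ERR=-1884127241/16777216
(3,1): OLD=15901657705/268435456 → NEW=0, ERR=15901657705/268435456
(3,2): OLD=749005936279/4294967296 → NEW=255, ERR=-346210724201/4294967296
(3,3): OLD=8500186248865/68719476736 → NEW=0, ERR=8500186248865/68719476736
(4,0): OLD=554104790123/4294967296 → NEW=255, ERR=-541111870357/4294967296
(4,1): OLD=3376169312577/34359738368 → NEW=0, ERR=3376169312577/34359738368
(4,2): OLD=218465686236577/1099511627776 → NEW=255, ERR=-61909778846303/1099511627776
(4,3): OLD=2990358455740599/17592186044416 → NEW=255, ERR=-1495648985585481/17592186044416
(5,0): OLD=84141544739963/549755813888 → NEW=255, ERR=-56046187801477/549755813888
(5,1): OLD=2738617461791549/17592186044416 → NEW=255, ERR=-1747389979534531/17592186044416
(5,2): OLD=1030451099638761/8796093022208 → NEW=0, ERR=1030451099638761/8796093022208
(5,3): OLD=54089735022996577/281474976710656 → NEW=255, ERR=-17686384038220703/281474976710656
Output grid:
  Row 0: ....  (4 black, running=4)
  Row 1: .#.#  (2 black, running=6)
  Row 2: .#..  (3 black, running=9)
  Row 3: #.#.  (2 black, running=11)
  Row 4: #.##  (1 black, running=12)
  Row 5: ##.#  (1 black, running=13)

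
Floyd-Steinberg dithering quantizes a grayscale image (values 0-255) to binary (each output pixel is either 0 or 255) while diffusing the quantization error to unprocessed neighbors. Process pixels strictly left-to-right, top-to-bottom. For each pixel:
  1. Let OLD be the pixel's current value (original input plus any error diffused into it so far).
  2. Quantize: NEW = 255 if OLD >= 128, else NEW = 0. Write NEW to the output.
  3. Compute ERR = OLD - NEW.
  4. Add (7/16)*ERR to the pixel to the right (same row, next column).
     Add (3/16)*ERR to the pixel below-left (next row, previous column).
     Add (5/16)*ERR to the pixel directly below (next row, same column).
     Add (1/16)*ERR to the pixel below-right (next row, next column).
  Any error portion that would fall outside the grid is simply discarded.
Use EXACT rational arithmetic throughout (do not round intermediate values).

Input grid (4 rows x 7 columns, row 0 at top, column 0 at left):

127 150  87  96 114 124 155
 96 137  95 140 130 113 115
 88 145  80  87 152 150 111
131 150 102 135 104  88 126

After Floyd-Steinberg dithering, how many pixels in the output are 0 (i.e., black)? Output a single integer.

Answer: 15

Derivation:
(0,0): OLD=127 → NEW=0, ERR=127
(0,1): OLD=3289/16 → NEW=255, ERR=-791/16
(0,2): OLD=16735/256 → NEW=0, ERR=16735/256
(0,3): OLD=510361/4096 → NEW=0, ERR=510361/4096
(0,4): OLD=11043631/65536 → NEW=255, ERR=-5668049/65536
(0,5): OLD=90347081/1048576 → NEW=0, ERR=90347081/1048576
(0,6): OLD=3232898047/16777216 → NEW=255, ERR=-1045292033/16777216
(1,0): OLD=32363/256 → NEW=0, ERR=32363/256
(1,1): OLD=403565/2048 → NEW=255, ERR=-118675/2048
(1,2): OLD=7231857/65536 → NEW=0, ERR=7231857/65536
(1,3): OLD=56383133/262144 → NEW=255, ERR=-10463587/262144
(1,4): OLD=1836307383/16777216 → NEW=0, ERR=1836307383/16777216
(1,5): OLD=22914114023/134217728 → NEW=255, ERR=-11311406617/134217728
(1,6): OLD=137533518249/2147483648 → NEW=0, ERR=137533518249/2147483648
(2,0): OLD=3822079/32768 → NEW=0, ERR=3822079/32768
(2,1): OLD=216545125/1048576 → NEW=255, ERR=-50841755/1048576
(2,2): OLD=1378508911/16777216 → NEW=0, ERR=1378508911/16777216
(2,3): OLD=18507688375/134217728 → NEW=255, ERR=-15717832265/134217728
(2,4): OLD=125276703783/1073741824 → NEW=0, ERR=125276703783/1073741824
(2,5): OLD=6650569978573/34359738368 → NEW=255, ERR=-2111163305267/34359738368
(2,6): OLD=54351713570667/549755813888 → NEW=0, ERR=54351713570667/549755813888
(3,0): OLD=2656822671/16777216 → NEW=255, ERR=-1621367409/16777216
(3,1): OLD=15470418659/134217728 → NEW=0, ERR=15470418659/134217728
(3,2): OLD=164407688857/1073741824 → NEW=255, ERR=-109396476263/1073741824
(3,3): OLD=347212099263/4294967296 → NEW=0, ERR=347212099263/4294967296
(3,4): OLD=86305499832719/549755813888 → NEW=255, ERR=-53882232708721/549755813888
(3,5): OLD=227592152810397/4398046511104 → NEW=0, ERR=227592152810397/4398046511104
(3,6): OLD=12363446475810947/70368744177664 → NEW=255, ERR=-5580583289493373/70368744177664
Output grid:
  Row 0: .#..#.#  (4 black, running=4)
  Row 1: .#.#.#.  (4 black, running=8)
  Row 2: .#.#.#.  (4 black, running=12)
  Row 3: #.#.#.#  (3 black, running=15)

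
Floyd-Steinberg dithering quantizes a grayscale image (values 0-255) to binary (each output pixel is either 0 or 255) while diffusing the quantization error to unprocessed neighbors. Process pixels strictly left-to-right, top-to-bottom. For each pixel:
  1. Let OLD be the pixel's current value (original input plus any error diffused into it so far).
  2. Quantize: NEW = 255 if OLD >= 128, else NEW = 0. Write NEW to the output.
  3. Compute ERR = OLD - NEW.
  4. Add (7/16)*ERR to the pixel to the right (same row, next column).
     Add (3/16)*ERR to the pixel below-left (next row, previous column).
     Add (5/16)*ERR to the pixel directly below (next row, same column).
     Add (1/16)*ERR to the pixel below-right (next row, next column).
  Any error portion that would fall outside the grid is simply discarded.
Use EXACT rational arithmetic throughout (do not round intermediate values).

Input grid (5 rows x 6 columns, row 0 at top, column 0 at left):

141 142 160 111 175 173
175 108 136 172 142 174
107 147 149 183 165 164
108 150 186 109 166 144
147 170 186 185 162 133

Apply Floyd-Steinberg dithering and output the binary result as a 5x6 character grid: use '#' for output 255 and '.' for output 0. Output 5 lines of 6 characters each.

Answer: #.#.##
#.##.#
.#.##.
.##.#.
#.##.#

Derivation:
(0,0): OLD=141 → NEW=255, ERR=-114
(0,1): OLD=737/8 → NEW=0, ERR=737/8
(0,2): OLD=25639/128 → NEW=255, ERR=-7001/128
(0,3): OLD=178321/2048 → NEW=0, ERR=178321/2048
(0,4): OLD=6982647/32768 → NEW=255, ERR=-1373193/32768
(0,5): OLD=81089473/524288 → NEW=255, ERR=-52603967/524288
(1,0): OLD=20051/128 → NEW=255, ERR=-12589/128
(1,1): OLD=78213/1024 → NEW=0, ERR=78213/1024
(1,2): OLD=5714985/32768 → NEW=255, ERR=-2640855/32768
(1,3): OLD=20011349/131072 → NEW=255, ERR=-13412011/131072
(1,4): OLD=593628863/8388608 → NEW=0, ERR=593628863/8388608
(1,5): OLD=22949431945/134217728 → NEW=255, ERR=-11276088695/134217728
(2,0): OLD=1484167/16384 → NEW=0, ERR=1484167/16384
(2,1): OLD=99217405/524288 → NEW=255, ERR=-34476035/524288
(2,2): OLD=676402871/8388608 → NEW=0, ERR=676402871/8388608
(2,3): OLD=13054824255/67108864 → NEW=255, ERR=-4057936065/67108864
(2,4): OLD=297451840701/2147483648 → NEW=255, ERR=-250156489539/2147483648
(2,5): OLD=3133783558907/34359738368 → NEW=0, ERR=3133783558907/34359738368
(3,0): OLD=1040008279/8388608 → NEW=0, ERR=1040008279/8388608
(3,1): OLD=13721868235/67108864 → NEW=255, ERR=-3390892085/67108864
(3,2): OLD=93224554417/536870912 → NEW=255, ERR=-43677528143/536870912
(3,3): OLD=1295660590067/34359738368 → NEW=0, ERR=1295660590067/34359738368
(3,4): OLD=43820128742099/274877906944 → NEW=255, ERR=-26273737528621/274877906944
(3,5): OLD=542733846593917/4398046511104 → NEW=0, ERR=542733846593917/4398046511104
(4,0): OLD=189267703033/1073741824 → NEW=255, ERR=-84536462087/1073741824
(4,1): OLD=1928607050725/17179869184 → NEW=0, ERR=1928607050725/17179869184
(4,2): OLD=117429116110239/549755813888 → NEW=255, ERR=-22758616431201/549755813888
(4,3): OLD=1369251527305275/8796093022208 → NEW=255, ERR=-873752193357765/8796093022208
(4,4): OLD=16067501946100075/140737488355328 → NEW=0, ERR=16067501946100075/140737488355328
(4,5): OLD=485347150683211277/2251799813685248 → NEW=255, ERR=-88861801806526963/2251799813685248
Row 0: #.#.##
Row 1: #.##.#
Row 2: .#.##.
Row 3: .##.#.
Row 4: #.##.#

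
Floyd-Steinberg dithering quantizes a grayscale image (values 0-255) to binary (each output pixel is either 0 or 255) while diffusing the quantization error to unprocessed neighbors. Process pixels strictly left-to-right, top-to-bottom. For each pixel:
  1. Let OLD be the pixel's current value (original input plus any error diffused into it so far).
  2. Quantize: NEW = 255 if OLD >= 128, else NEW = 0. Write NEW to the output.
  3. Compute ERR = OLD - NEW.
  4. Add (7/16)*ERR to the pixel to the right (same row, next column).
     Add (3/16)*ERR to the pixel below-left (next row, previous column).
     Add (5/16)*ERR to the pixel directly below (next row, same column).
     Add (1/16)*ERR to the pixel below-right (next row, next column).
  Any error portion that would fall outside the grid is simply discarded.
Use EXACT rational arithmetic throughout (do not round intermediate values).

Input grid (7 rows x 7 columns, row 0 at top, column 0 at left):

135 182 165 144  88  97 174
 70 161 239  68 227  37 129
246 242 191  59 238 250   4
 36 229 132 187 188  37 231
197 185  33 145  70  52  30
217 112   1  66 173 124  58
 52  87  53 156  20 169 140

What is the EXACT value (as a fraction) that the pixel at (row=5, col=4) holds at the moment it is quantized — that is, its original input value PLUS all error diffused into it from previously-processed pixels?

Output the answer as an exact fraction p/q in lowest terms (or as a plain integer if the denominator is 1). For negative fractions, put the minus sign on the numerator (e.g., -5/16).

Answer: 406850458539223897/2251799813685248

Derivation:
(0,0): OLD=135 → NEW=255, ERR=-120
(0,1): OLD=259/2 → NEW=255, ERR=-251/2
(0,2): OLD=3523/32 → NEW=0, ERR=3523/32
(0,3): OLD=98389/512 → NEW=255, ERR=-32171/512
(0,4): OLD=495699/8192 → NEW=0, ERR=495699/8192
(0,5): OLD=16183877/131072 → NEW=0, ERR=16183877/131072
(0,6): OLD=478191587/2097152 → NEW=255, ERR=-56582173/2097152
(1,0): OLD=287/32 → NEW=0, ERR=287/32
(1,1): OLD=35545/256 → NEW=255, ERR=-29735/256
(1,2): OLD=1662669/8192 → NEW=255, ERR=-426291/8192
(1,3): OLD=1436041/32768 → NEW=0, ERR=1436041/32768
(1,4): OLD=596234427/2097152 → NEW=255, ERR=61460667/2097152
(1,5): OLD=1461800619/16777216 → NEW=0, ERR=1461800619/16777216
(1,6): OLD=44669027493/268435456 → NEW=255, ERR=-23782013787/268435456
(2,0): OLD=929891/4096 → NEW=255, ERR=-114589/4096
(2,1): OLD=24152177/131072 → NEW=255, ERR=-9271183/131072
(2,2): OLD=303562643/2097152 → NEW=255, ERR=-231211117/2097152
(2,3): OLD=448009147/16777216 → NEW=0, ERR=448009147/16777216
(2,4): OLD=37301392043/134217728 → NEW=255, ERR=3075871403/134217728
(2,5): OLD=1170268997177/4294967296 → NEW=255, ERR=75052336697/4294967296
(2,6): OLD=-728095880673/68719476736 → NEW=0, ERR=-728095880673/68719476736
(3,0): OLD=29349683/2097152 → NEW=0, ERR=29349683/2097152
(3,1): OLD=3197707575/16777216 → NEW=255, ERR=-1080482505/16777216
(3,2): OLD=9389486997/134217728 → NEW=0, ERR=9389486997/134217728
(3,3): OLD=119914079939/536870912 → NEW=255, ERR=-16988002621/536870912
(3,4): OLD=12799920255795/68719476736 → NEW=255, ERR=-4723546311885/68719476736
(3,5): OLD=6505925748297/549755813888 → NEW=0, ERR=6505925748297/549755813888
(3,6): OLD=2057921832238423/8796093022208 → NEW=255, ERR=-185081888424617/8796093022208
(4,0): OLD=50814324637/268435456 → NEW=255, ERR=-17636716643/268435456
(4,1): OLD=644767014265/4294967296 → NEW=255, ERR=-450449646215/4294967296
(4,2): OLD=-67402455881/68719476736 → NEW=0, ERR=-67402455881/68719476736
(4,3): OLD=69360912782861/549755813888 → NEW=0, ERR=69360912782861/549755813888
(4,4): OLD=457216555560087/4398046511104 → NEW=0, ERR=457216555560087/4398046511104
(4,5): OLD=13079995638986903/140737488355328 → NEW=0, ERR=13079995638986903/140737488355328
(4,6): OLD=145972929801060433/2251799813685248 → NEW=0, ERR=145972929801060433/2251799813685248
(5,0): OLD=12149840181627/68719476736 → NEW=255, ERR=-5373626386053/68719476736
(5,1): OLD=22388369541545/549755813888 → NEW=0, ERR=22388369541545/549755813888
(5,2): OLD=156621882605423/4398046511104 → NEW=0, ERR=156621882605423/4398046511104
(5,3): OLD=4941231357391051/35184372088832 → NEW=255, ERR=-4030783525261109/35184372088832
(5,4): OLD=406850458539223897/2251799813685248 → NEW=255, ERR=-167358493950514343/2251799813685248
Target (5,4): original=173, with diffused error = 406850458539223897/2251799813685248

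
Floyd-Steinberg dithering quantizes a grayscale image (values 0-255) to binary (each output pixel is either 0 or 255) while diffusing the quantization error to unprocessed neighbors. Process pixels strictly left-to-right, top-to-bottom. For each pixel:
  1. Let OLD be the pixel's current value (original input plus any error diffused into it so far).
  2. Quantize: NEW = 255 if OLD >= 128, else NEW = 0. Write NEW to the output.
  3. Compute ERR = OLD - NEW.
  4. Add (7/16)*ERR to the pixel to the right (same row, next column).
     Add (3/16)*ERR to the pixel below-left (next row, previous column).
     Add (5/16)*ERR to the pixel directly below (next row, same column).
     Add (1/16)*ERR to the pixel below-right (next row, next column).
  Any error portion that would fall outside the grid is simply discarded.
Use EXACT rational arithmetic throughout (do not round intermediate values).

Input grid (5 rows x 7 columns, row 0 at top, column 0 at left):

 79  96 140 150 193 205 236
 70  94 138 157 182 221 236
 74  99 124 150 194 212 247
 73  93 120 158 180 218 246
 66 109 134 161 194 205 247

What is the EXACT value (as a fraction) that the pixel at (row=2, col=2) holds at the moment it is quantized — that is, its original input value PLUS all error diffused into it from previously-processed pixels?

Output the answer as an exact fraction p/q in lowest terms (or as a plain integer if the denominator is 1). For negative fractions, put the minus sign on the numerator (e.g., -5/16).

Answer: 1581068959/16777216

Derivation:
(0,0): OLD=79 → NEW=0, ERR=79
(0,1): OLD=2089/16 → NEW=255, ERR=-1991/16
(0,2): OLD=21903/256 → NEW=0, ERR=21903/256
(0,3): OLD=767721/4096 → NEW=255, ERR=-276759/4096
(0,4): OLD=10711135/65536 → NEW=255, ERR=-6000545/65536
(0,5): OLD=172954265/1048576 → NEW=255, ERR=-94432615/1048576
(0,6): OLD=3298394671/16777216 → NEW=255, ERR=-979795409/16777216
(1,0): OLD=18267/256 → NEW=0, ERR=18267/256
(1,1): OLD=219773/2048 → NEW=0, ERR=219773/2048
(1,2): OLD=12533057/65536 → NEW=255, ERR=-4178623/65536
(1,3): OLD=25210221/262144 → NEW=0, ERR=25210221/262144
(1,4): OLD=2925147751/16777216 → NEW=255, ERR=-1353042329/16777216
(1,5): OLD=18911402263/134217728 → NEW=255, ERR=-15314118377/134217728
(1,6): OLD=348328121209/2147483648 → NEW=255, ERR=-199280209031/2147483648
(2,0): OLD=3814831/32768 → NEW=0, ERR=3814831/32768
(2,1): OLD=184520821/1048576 → NEW=255, ERR=-82866059/1048576
(2,2): OLD=1581068959/16777216 → NEW=0, ERR=1581068959/16777216
Target (2,2): original=124, with diffused error = 1581068959/16777216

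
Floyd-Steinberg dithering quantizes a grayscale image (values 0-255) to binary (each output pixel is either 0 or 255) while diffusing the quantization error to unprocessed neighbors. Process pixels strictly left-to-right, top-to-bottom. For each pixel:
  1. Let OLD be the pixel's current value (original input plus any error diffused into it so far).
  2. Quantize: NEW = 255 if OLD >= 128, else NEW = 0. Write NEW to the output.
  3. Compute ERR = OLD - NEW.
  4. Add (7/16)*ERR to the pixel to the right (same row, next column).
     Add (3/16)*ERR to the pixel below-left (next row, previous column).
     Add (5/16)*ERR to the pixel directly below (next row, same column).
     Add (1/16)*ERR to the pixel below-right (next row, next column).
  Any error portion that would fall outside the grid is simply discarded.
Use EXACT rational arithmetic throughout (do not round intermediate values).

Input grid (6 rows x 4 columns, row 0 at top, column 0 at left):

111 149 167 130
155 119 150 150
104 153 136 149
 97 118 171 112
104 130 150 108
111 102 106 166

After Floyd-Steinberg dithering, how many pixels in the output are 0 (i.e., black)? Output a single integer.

(0,0): OLD=111 → NEW=0, ERR=111
(0,1): OLD=3161/16 → NEW=255, ERR=-919/16
(0,2): OLD=36319/256 → NEW=255, ERR=-28961/256
(0,3): OLD=329753/4096 → NEW=0, ERR=329753/4096
(1,0): OLD=45803/256 → NEW=255, ERR=-19477/256
(1,1): OLD=109549/2048 → NEW=0, ERR=109549/2048
(1,2): OLD=9801201/65536 → NEW=255, ERR=-6910479/65536
(1,3): OLD=127879271/1048576 → NEW=0, ERR=127879271/1048576
(2,0): OLD=2957439/32768 → NEW=0, ERR=2957439/32768
(2,1): OLD=193646565/1048576 → NEW=255, ERR=-73740315/1048576
(2,2): OLD=206550969/2097152 → NEW=0, ERR=206550969/2097152
(2,3): OLD=7503124533/33554432 → NEW=255, ERR=-1053255627/33554432
(3,0): OLD=1879359247/16777216 → NEW=0, ERR=1879359247/16777216
(3,1): OLD=45403105361/268435456 → NEW=255, ERR=-23047935919/268435456
(3,2): OLD=661140820655/4294967296 → NEW=255, ERR=-434075839825/4294967296
(3,3): OLD=4406983298889/68719476736 → NEW=0, ERR=4406983298889/68719476736
(4,0): OLD=527881530787/4294967296 → NEW=0, ERR=527881530787/4294967296
(4,1): OLD=4981878132713/34359738368 → NEW=255, ERR=-3779855151127/34359738368
(4,2): OLD=84603383166025/1099511627776 → NEW=0, ERR=84603383166025/1099511627776
(4,3): OLD=2733615023875023/17592186044416 → NEW=255, ERR=-1752392417451057/17592186044416
(5,0): OLD=70798591119667/549755813888 → NEW=255, ERR=-69389141421773/549755813888
(5,1): OLD=607125993824837/17592186044416 → NEW=0, ERR=607125993824837/17592186044416
(5,2): OLD=1051938657864225/8796093022208 → NEW=0, ERR=1051938657864225/8796093022208
(5,3): OLD=54043679387469161/281474976710656 → NEW=255, ERR=-17732439673748119/281474976710656
Output grid:
  Row 0: .##.  (2 black, running=2)
  Row 1: #.#.  (2 black, running=4)
  Row 2: .#.#  (2 black, running=6)
  Row 3: .##.  (2 black, running=8)
  Row 4: .#.#  (2 black, running=10)
  Row 5: #..#  (2 black, running=12)

Answer: 12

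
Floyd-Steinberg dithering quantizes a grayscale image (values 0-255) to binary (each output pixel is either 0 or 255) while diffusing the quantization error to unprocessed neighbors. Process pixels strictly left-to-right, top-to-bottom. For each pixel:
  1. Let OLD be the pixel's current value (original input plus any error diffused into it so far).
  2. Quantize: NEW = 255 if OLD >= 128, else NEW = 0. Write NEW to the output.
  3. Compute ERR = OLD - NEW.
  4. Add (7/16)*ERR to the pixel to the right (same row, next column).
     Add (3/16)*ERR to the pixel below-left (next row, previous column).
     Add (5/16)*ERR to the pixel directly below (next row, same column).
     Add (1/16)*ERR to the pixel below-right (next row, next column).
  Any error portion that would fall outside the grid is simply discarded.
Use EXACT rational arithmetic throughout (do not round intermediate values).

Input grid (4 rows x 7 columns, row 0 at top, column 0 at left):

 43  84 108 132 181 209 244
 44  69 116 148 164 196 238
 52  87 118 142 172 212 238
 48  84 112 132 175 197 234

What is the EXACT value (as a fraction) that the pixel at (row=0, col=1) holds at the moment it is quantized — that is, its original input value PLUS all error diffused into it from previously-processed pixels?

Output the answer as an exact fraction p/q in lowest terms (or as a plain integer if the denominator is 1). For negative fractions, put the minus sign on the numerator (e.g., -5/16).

Answer: 1645/16

Derivation:
(0,0): OLD=43 → NEW=0, ERR=43
(0,1): OLD=1645/16 → NEW=0, ERR=1645/16
Target (0,1): original=84, with diffused error = 1645/16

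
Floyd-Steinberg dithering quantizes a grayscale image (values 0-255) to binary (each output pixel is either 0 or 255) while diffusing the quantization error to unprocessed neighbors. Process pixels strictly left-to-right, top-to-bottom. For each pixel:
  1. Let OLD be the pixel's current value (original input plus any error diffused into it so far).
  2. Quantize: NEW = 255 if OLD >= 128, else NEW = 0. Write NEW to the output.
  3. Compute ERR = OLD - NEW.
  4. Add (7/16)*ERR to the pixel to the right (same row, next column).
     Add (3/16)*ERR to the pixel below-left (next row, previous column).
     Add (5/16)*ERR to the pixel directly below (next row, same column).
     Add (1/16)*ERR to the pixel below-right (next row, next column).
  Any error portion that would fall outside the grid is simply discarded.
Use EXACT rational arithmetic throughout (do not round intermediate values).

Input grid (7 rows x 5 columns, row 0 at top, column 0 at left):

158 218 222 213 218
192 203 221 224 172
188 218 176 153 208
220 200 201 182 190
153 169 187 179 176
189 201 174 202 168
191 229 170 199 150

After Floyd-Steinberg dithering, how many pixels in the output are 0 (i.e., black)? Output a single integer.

Answer: 8

Derivation:
(0,0): OLD=158 → NEW=255, ERR=-97
(0,1): OLD=2809/16 → NEW=255, ERR=-1271/16
(0,2): OLD=47935/256 → NEW=255, ERR=-17345/256
(0,3): OLD=751033/4096 → NEW=255, ERR=-293447/4096
(0,4): OLD=12232719/65536 → NEW=255, ERR=-4478961/65536
(1,0): OLD=37579/256 → NEW=255, ERR=-27701/256
(1,1): OLD=229517/2048 → NEW=0, ERR=229517/2048
(1,2): OLD=15103377/65536 → NEW=255, ERR=-1608303/65536
(1,3): OLD=45567485/262144 → NEW=255, ERR=-21279235/262144
(1,4): OLD=464105815/4194304 → NEW=0, ERR=464105815/4194304
(2,0): OLD=5740895/32768 → NEW=255, ERR=-2614945/32768
(2,1): OLD=216786693/1048576 → NEW=255, ERR=-50600187/1048576
(2,2): OLD=2332086351/16777216 → NEW=255, ERR=-1946103729/16777216
(2,3): OLD=25796087677/268435456 → NEW=0, ERR=25796087677/268435456
(2,4): OLD=1200649735467/4294967296 → NEW=255, ERR=105433074987/4294967296
(3,0): OLD=3120795759/16777216 → NEW=255, ERR=-1157394321/16777216
(3,1): OLD=17180076483/134217728 → NEW=255, ERR=-17045444157/134217728
(3,2): OLD=533398525137/4294967296 → NEW=0, ERR=533398525137/4294967296
(3,3): OLD=2265314765801/8589934592 → NEW=255, ERR=74881444841/8589934592
(3,4): OLD=28517376829101/137438953472 → NEW=255, ERR=-6529556306259/137438953472
(4,0): OLD=231132892833/2147483648 → NEW=0, ERR=231132892833/2147483648
(4,1): OLD=13426083632161/68719476736 → NEW=255, ERR=-4097382935519/68719476736
(4,2): OLD=212668763124239/1099511627776 → NEW=255, ERR=-67706701958641/1099511627776
(4,3): OLD=2702819184023073/17592186044416 → NEW=255, ERR=-1783188257303007/17592186044416
(4,4): OLD=33031719262983015/281474976710656 → NEW=0, ERR=33031719262983015/281474976710656
(5,0): OLD=232496811696387/1099511627776 → NEW=255, ERR=-47878653386493/1099511627776
(5,1): OLD=1394154060817609/8796093022208 → NEW=255, ERR=-848849659845431/8796093022208
(5,2): OLD=25277719749724945/281474976710656 → NEW=0, ERR=25277719749724945/281474976710656
(5,3): OLD=256444586120052799/1125899906842624 → NEW=255, ERR=-30659890124816321/1125899906842624
(5,4): OLD=3358310055511526917/18014398509481984 → NEW=255, ERR=-1235361564406379003/18014398509481984
(6,0): OLD=22419165160871635/140737488355328 → NEW=255, ERR=-13468894369737005/140737488355328
(6,1): OLD=770520071898489181/4503599627370496 → NEW=255, ERR=-377897833080987299/4503599627370496
(6,2): OLD=10824194027520177103/72057594037927936 → NEW=255, ERR=-7550492452151446577/72057594037927936
(6,3): OLD=158413524894814237349/1152921504606846976 → NEW=255, ERR=-135581458779931741531/1152921504606846976
(6,4): OLD=1391229971499057358019/18446744073709551616 → NEW=0, ERR=1391229971499057358019/18446744073709551616
Output grid:
  Row 0: #####  (0 black, running=0)
  Row 1: #.##.  (2 black, running=2)
  Row 2: ###.#  (1 black, running=3)
  Row 3: ##.##  (1 black, running=4)
  Row 4: .###.  (2 black, running=6)
  Row 5: ##.##  (1 black, running=7)
  Row 6: ####.  (1 black, running=8)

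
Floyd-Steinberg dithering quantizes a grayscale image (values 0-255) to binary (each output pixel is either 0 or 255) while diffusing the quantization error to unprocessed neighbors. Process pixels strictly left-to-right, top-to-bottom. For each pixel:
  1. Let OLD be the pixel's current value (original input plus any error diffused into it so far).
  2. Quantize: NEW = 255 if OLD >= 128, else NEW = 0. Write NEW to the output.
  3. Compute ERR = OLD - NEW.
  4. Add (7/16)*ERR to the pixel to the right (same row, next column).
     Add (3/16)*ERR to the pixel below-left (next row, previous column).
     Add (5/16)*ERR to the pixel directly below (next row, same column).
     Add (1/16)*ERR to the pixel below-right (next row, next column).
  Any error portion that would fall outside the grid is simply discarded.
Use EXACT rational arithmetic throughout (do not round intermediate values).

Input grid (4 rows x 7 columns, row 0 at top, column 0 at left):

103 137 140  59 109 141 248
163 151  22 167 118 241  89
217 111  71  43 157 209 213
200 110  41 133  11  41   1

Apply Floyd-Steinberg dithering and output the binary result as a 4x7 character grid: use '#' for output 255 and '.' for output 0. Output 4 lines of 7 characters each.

(0,0): OLD=103 → NEW=0, ERR=103
(0,1): OLD=2913/16 → NEW=255, ERR=-1167/16
(0,2): OLD=27671/256 → NEW=0, ERR=27671/256
(0,3): OLD=435361/4096 → NEW=0, ERR=435361/4096
(0,4): OLD=10190951/65536 → NEW=255, ERR=-6520729/65536
(0,5): OLD=102204113/1048576 → NEW=0, ERR=102204113/1048576
(0,6): OLD=4876178359/16777216 → NEW=255, ERR=597988279/16777216
(1,0): OLD=46467/256 → NEW=255, ERR=-18813/256
(1,1): OLD=251413/2048 → NEW=0, ERR=251413/2048
(1,2): OLD=8182585/65536 → NEW=0, ERR=8182585/65536
(1,3): OLD=63685189/262144 → NEW=255, ERR=-3161531/262144
(1,4): OLD=1787595055/16777216 → NEW=0, ERR=1787595055/16777216
(1,5): OLD=42753548767/134217728 → NEW=255, ERR=8528028127/134217728
(1,6): OLD=287823899185/2147483648 → NEW=255, ERR=-259784431055/2147483648
(2,0): OLD=7112375/32768 → NEW=255, ERR=-1243465/32768
(2,1): OLD=158941133/1048576 → NEW=255, ERR=-108445747/1048576
(2,2): OLD=1177453991/16777216 → NEW=0, ERR=1177453991/16777216
(2,3): OLD=13115369775/134217728 → NEW=0, ERR=13115369775/134217728
(2,4): OLD=262215851935/1073741824 → NEW=255, ERR=-11588313185/1073741824
(2,5): OLD=7150650058357/34359738368 → NEW=255, ERR=-1611083225483/34359738368
(2,6): OLD=87220826495875/549755813888 → NEW=255, ERR=-52966906045565/549755813888
(3,0): OLD=2831151559/16777216 → NEW=255, ERR=-1447038521/16777216
(3,1): OLD=6809339323/134217728 → NEW=0, ERR=6809339323/134217728
(3,2): OLD=104137709089/1073741824 → NEW=0, ERR=104137709089/1073741824
(3,3): OLD=894773367991/4294967296 → NEW=255, ERR=-200443292489/4294967296
(3,4): OLD=-8507355550265/549755813888 → NEW=0, ERR=-8507355550265/549755813888
(3,5): OLD=3683866266309/4398046511104 → NEW=0, ERR=3683866266309/4398046511104
(3,6): OLD=-2228739086642597/70368744177664 → NEW=0, ERR=-2228739086642597/70368744177664
Row 0: .#..#.#
Row 1: #..#.##
Row 2: ##..###
Row 3: #..#...

Answer: .#..#.#
#..#.##
##..###
#..#...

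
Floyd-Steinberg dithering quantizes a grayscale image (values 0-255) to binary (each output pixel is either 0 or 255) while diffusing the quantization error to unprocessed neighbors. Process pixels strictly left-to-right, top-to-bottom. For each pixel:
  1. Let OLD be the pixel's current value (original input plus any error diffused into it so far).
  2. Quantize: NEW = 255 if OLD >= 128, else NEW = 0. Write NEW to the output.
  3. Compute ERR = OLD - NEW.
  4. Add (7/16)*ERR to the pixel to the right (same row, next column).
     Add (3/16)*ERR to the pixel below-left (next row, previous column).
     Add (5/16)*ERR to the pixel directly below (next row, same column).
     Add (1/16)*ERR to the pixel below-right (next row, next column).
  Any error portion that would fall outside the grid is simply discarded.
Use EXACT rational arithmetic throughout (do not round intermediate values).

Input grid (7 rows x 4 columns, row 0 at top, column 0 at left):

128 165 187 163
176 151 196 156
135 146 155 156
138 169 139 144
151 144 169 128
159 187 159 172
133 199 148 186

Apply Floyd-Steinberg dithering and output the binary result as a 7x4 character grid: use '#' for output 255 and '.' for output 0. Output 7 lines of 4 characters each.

(0,0): OLD=128 → NEW=255, ERR=-127
(0,1): OLD=1751/16 → NEW=0, ERR=1751/16
(0,2): OLD=60129/256 → NEW=255, ERR=-5151/256
(0,3): OLD=631591/4096 → NEW=255, ERR=-412889/4096
(1,0): OLD=40149/256 → NEW=255, ERR=-25131/256
(1,1): OLD=267347/2048 → NEW=255, ERR=-254893/2048
(1,2): OLD=8074063/65536 → NEW=0, ERR=8074063/65536
(1,3): OLD=185746521/1048576 → NEW=255, ERR=-81640359/1048576
(2,0): OLD=2653761/32768 → NEW=0, ERR=2653761/32768
(2,1): OLD=167250523/1048576 → NEW=255, ERR=-100136357/1048576
(2,2): OLD=271251591/2097152 → NEW=255, ERR=-263522169/2097152
(2,3): OLD=2831802635/33554432 → NEW=0, ERR=2831802635/33554432
(3,0): OLD=2439448497/16777216 → NEW=255, ERR=-1838741583/16777216
(3,1): OLD=19517685999/268435456 → NEW=0, ERR=19517685999/268435456
(3,2): OLD=607298423825/4294967296 → NEW=255, ERR=-487918236655/4294967296
(3,3): OLD=7752837277687/68719476736 → NEW=0, ERR=7752837277687/68719476736
(4,0): OLD=559993793053/4294967296 → NEW=255, ERR=-535222867427/4294967296
(4,1): OLD=2887993451351/34359738368 → NEW=0, ERR=2887993451351/34359738368
(4,2): OLD=215470953929463/1099511627776 → NEW=255, ERR=-64904511153417/1099511627776
(4,3): OLD=2292788149242609/17592186044416 → NEW=255, ERR=-2193219292083471/17592186044416
(5,0): OLD=74666240065165/549755813888 → NEW=255, ERR=-65521492476275/549755813888
(5,1): OLD=2502786260332539/17592186044416 → NEW=255, ERR=-1983221180993541/17592186044416
(5,2): OLD=643081465893983/8796093022208 → NEW=0, ERR=643081465893983/8796093022208
(5,3): OLD=45412267877876567/281474976710656 → NEW=255, ERR=-26363851183340713/281474976710656
(6,0): OLD=21003069563332625/281474976710656 → NEW=0, ERR=21003069563332625/281474976710656
(6,1): OLD=912768934888543367/4503599627370496 → NEW=255, ERR=-235648970090933113/4503599627370496
(6,2): OLD=8888100200530698497/72057594037927936 → NEW=0, ERR=8888100200530698497/72057594037927936
(6,3): OLD=248182495114515823111/1152921504606846976 → NEW=255, ERR=-45812488560230155769/1152921504606846976
Row 0: #.##
Row 1: ##.#
Row 2: .##.
Row 3: #.#.
Row 4: #.##
Row 5: ##.#
Row 6: .#.#

Answer: #.##
##.#
.##.
#.#.
#.##
##.#
.#.#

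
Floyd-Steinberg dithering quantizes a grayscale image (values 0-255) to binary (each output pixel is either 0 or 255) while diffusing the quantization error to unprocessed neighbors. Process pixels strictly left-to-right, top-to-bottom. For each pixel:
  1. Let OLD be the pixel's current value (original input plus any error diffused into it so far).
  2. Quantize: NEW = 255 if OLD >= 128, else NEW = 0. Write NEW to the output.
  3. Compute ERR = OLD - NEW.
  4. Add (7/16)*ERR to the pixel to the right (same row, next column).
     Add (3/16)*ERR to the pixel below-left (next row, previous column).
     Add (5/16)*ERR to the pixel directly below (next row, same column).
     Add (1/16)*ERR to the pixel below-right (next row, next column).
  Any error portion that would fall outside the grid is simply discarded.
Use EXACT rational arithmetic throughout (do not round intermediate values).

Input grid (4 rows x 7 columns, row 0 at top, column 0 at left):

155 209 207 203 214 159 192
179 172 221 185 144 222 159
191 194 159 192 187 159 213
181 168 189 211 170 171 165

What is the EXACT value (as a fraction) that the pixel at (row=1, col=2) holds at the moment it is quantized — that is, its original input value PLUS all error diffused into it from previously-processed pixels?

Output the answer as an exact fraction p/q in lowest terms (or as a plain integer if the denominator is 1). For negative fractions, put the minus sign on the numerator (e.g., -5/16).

Answer: 3285793/16384

Derivation:
(0,0): OLD=155 → NEW=255, ERR=-100
(0,1): OLD=661/4 → NEW=255, ERR=-359/4
(0,2): OLD=10735/64 → NEW=255, ERR=-5585/64
(0,3): OLD=168777/1024 → NEW=255, ERR=-92343/1024
(0,4): OLD=2859775/16384 → NEW=255, ERR=-1318145/16384
(0,5): OLD=32453881/262144 → NEW=0, ERR=32453881/262144
(0,6): OLD=1032483535/4194304 → NEW=255, ERR=-37063985/4194304
(1,0): OLD=8379/64 → NEW=255, ERR=-7941/64
(1,1): OLD=34333/512 → NEW=0, ERR=34333/512
(1,2): OLD=3285793/16384 → NEW=255, ERR=-892127/16384
Target (1,2): original=221, with diffused error = 3285793/16384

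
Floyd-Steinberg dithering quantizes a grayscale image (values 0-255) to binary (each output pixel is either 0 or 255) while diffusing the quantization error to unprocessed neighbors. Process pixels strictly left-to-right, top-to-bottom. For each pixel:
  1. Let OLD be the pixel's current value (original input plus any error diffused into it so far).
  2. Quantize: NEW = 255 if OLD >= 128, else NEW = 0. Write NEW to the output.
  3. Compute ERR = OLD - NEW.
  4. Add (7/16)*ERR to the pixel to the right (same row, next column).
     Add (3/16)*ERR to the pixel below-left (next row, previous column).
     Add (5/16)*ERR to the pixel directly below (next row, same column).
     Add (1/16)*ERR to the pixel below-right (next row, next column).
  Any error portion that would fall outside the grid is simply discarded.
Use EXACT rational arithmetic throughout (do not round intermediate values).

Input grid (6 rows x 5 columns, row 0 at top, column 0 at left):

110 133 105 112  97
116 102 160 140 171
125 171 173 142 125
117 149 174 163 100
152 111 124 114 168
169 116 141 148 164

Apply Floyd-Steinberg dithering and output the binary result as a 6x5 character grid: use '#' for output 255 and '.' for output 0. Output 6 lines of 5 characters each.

Answer: .#.#.
#.#.#
.##.#
#.##.
#..#.
#.#.#

Derivation:
(0,0): OLD=110 → NEW=0, ERR=110
(0,1): OLD=1449/8 → NEW=255, ERR=-591/8
(0,2): OLD=9303/128 → NEW=0, ERR=9303/128
(0,3): OLD=294497/2048 → NEW=255, ERR=-227743/2048
(0,4): OLD=1584295/32768 → NEW=0, ERR=1584295/32768
(1,0): OLD=17475/128 → NEW=255, ERR=-15165/128
(1,1): OLD=48725/1024 → NEW=0, ERR=48725/1024
(1,2): OLD=5834745/32768 → NEW=255, ERR=-2521095/32768
(1,3): OLD=11166917/131072 → NEW=0, ERR=11166917/131072
(1,4): OLD=453891759/2097152 → NEW=255, ERR=-80882001/2097152
(2,0): OLD=1587575/16384 → NEW=0, ERR=1587575/16384
(2,1): OLD=108229773/524288 → NEW=255, ERR=-25463667/524288
(2,2): OLD=1230246119/8388608 → NEW=255, ERR=-908848921/8388608
(2,3): OLD=14654404037/134217728 → NEW=0, ERR=14654404037/134217728
(2,4): OLD=356568966947/2147483648 → NEW=255, ERR=-191039363293/2147483648
(3,0): OLD=1159088135/8388608 → NEW=255, ERR=-980006905/8388608
(3,1): OLD=4593795707/67108864 → NEW=0, ERR=4593795707/67108864
(3,2): OLD=402711894329/2147483648 → NEW=255, ERR=-144896435911/2147483648
(3,3): OLD=619116401489/4294967296 → NEW=255, ERR=-476100258991/4294967296
(3,4): OLD=2097793156917/68719476736 → NEW=0, ERR=2097793156917/68719476736
(4,0): OLD=137789868169/1073741824 → NEW=255, ERR=-136014296951/1073741824
(4,1): OLD=1959167039241/34359738368 → NEW=0, ERR=1959167039241/34359738368
(4,2): OLD=61217792510119/549755813888 → NEW=0, ERR=61217792510119/549755813888
(4,3): OLD=1139828534521097/8796093022208 → NEW=255, ERR=-1103175186141943/8796093022208
(4,4): OLD=16289206030714815/140737488355328 → NEW=0, ERR=16289206030714815/140737488355328
(5,0): OLD=77023946152635/549755813888 → NEW=255, ERR=-63163786388805/549755813888
(5,1): OLD=424473853242609/4398046511104 → NEW=0, ERR=424473853242609/4398046511104
(5,2): OLD=27876064407927161/140737488355328 → NEW=255, ERR=-8011995122681479/140737488355328
(5,3): OLD=63366941162506455/562949953421312 → NEW=0, ERR=63366941162506455/562949953421312
(5,4): OLD=2175930174616279821/9007199254740992 → NEW=255, ERR=-120905635342673139/9007199254740992
Row 0: .#.#.
Row 1: #.#.#
Row 2: .##.#
Row 3: #.##.
Row 4: #..#.
Row 5: #.#.#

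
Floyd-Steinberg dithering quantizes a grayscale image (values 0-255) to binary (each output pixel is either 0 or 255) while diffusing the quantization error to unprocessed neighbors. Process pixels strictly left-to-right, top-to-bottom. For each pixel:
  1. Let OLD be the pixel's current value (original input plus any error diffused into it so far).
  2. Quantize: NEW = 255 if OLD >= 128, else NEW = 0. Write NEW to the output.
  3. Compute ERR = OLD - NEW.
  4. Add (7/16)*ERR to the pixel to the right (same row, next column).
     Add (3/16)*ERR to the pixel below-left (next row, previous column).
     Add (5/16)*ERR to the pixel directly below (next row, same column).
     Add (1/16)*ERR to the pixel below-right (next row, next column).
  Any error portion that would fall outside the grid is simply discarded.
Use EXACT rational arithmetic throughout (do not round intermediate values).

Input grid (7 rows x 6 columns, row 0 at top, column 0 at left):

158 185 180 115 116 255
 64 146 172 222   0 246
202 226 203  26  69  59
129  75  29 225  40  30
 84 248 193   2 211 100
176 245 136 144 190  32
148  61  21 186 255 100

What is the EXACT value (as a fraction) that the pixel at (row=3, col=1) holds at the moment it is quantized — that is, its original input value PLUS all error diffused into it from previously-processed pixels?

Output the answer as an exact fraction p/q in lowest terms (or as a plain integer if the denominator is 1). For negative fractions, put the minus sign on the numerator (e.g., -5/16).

(0,0): OLD=158 → NEW=255, ERR=-97
(0,1): OLD=2281/16 → NEW=255, ERR=-1799/16
(0,2): OLD=33487/256 → NEW=255, ERR=-31793/256
(0,3): OLD=248489/4096 → NEW=0, ERR=248489/4096
(0,4): OLD=9341599/65536 → NEW=255, ERR=-7370081/65536
(0,5): OLD=215796313/1048576 → NEW=255, ERR=-51590567/1048576
(1,0): OLD=3227/256 → NEW=0, ERR=3227/256
(1,1): OLD=178237/2048 → NEW=0, ERR=178237/2048
(1,2): OLD=11508993/65536 → NEW=255, ERR=-5202687/65536
(1,3): OLD=46498733/262144 → NEW=255, ERR=-20347987/262144
(1,4): OLD=-1250508633/16777216 → NEW=0, ERR=-1250508633/16777216
(1,5): OLD=51267575649/268435456 → NEW=255, ERR=-17183465631/268435456
(2,0): OLD=7282927/32768 → NEW=255, ERR=-1072913/32768
(2,1): OLD=235693365/1048576 → NEW=255, ERR=-31693515/1048576
(2,2): OLD=2614786783/16777216 → NEW=255, ERR=-1663403297/16777216
(2,3): OLD=-8129635417/134217728 → NEW=0, ERR=-8129635417/134217728
(2,4): OLD=10110421365/4294967296 → NEW=0, ERR=10110421365/4294967296
(2,5): OLD=2430414616451/68719476736 → NEW=0, ERR=2430414616451/68719476736
(3,0): OLD=1897514239/16777216 → NEW=0, ERR=1897514239/16777216
(3,1): OLD=12670118163/134217728 → NEW=0, ERR=12670118163/134217728
Target (3,1): original=75, with diffused error = 12670118163/134217728

Answer: 12670118163/134217728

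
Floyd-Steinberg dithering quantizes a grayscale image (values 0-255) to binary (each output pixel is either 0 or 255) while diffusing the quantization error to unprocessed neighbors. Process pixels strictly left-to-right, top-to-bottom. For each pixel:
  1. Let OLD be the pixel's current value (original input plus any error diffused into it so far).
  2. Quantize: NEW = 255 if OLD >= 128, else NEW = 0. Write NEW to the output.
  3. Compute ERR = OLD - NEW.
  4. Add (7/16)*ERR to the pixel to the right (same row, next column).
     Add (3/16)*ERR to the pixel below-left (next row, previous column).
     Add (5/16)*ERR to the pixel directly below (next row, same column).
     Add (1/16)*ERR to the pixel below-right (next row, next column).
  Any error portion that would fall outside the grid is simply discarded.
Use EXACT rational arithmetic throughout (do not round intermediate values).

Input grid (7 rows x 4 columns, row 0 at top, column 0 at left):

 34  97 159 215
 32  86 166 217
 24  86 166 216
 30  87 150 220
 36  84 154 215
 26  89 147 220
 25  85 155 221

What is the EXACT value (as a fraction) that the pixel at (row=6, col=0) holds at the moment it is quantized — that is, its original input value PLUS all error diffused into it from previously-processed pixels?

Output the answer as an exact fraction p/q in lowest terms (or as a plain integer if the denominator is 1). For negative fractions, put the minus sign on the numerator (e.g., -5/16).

Answer: 9032212148178473/140737488355328

Derivation:
(0,0): OLD=34 → NEW=0, ERR=34
(0,1): OLD=895/8 → NEW=0, ERR=895/8
(0,2): OLD=26617/128 → NEW=255, ERR=-6023/128
(0,3): OLD=398159/2048 → NEW=255, ERR=-124081/2048
(1,0): OLD=8141/128 → NEW=0, ERR=8141/128
(1,1): OLD=145499/1024 → NEW=255, ERR=-115621/1024
(1,2): OLD=3195831/32768 → NEW=0, ERR=3195831/32768
(1,3): OLD=124672945/524288 → NEW=255, ERR=-9020495/524288
(2,0): OLD=371993/16384 → NEW=0, ERR=371993/16384
(2,1): OLD=43468899/524288 → NEW=0, ERR=43468899/524288
(2,2): OLD=233274783/1048576 → NEW=255, ERR=-34112097/1048576
(2,3): OLD=3397155619/16777216 → NEW=255, ERR=-881034461/16777216
(3,0): OLD=441583817/8388608 → NEW=0, ERR=441583817/8388608
(3,1): OLD=17617311063/134217728 → NEW=255, ERR=-16608209577/134217728
(3,2): OLD=174016549161/2147483648 → NEW=0, ERR=174016549161/2147483648
(3,3): OLD=8143534655391/34359738368 → NEW=255, ERR=-618198628449/34359738368
(4,0): OLD=62811487957/2147483648 → NEW=0, ERR=62811487957/2147483648
(4,1): OLD=1316168388543/17179869184 → NEW=0, ERR=1316168388543/17179869184
(4,2): OLD=110903779174175/549755813888 → NEW=255, ERR=-29283953367265/549755813888
(4,3): OLD=1681264672513161/8796093022208 → NEW=255, ERR=-561739048149879/8796093022208
(5,0): OLD=13607790264453/274877906944 → NEW=0, ERR=13607790264453/274877906944
(5,1): OLD=1112176165660931/8796093022208 → NEW=0, ERR=1112176165660931/8796093022208
(5,2): OLD=784987148405091/4398046511104 → NEW=255, ERR=-336514711926429/4398046511104
(5,3): OLD=22973802976576519/140737488355328 → NEW=255, ERR=-12914256554032121/140737488355328
(6,0): OLD=9032212148178473/140737488355328 → NEW=0, ERR=9032212148178473/140737488355328
Target (6,0): original=25, with diffused error = 9032212148178473/140737488355328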